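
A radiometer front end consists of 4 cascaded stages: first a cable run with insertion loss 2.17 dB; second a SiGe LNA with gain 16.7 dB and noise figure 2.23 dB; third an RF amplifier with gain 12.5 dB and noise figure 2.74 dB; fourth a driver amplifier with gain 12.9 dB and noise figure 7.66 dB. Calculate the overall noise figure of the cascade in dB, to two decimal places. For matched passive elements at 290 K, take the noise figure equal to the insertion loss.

Convert to linear (a loss of L dB is a gain of −L dB): F_i = 10^(NF_i/10), G_i = 10^(G_i,dB/10)
  Stage 1: F_1 = 10^(2.17/10) = 1.648, G_1 = 10^(−2.17/10) = 0.6067
  Stage 2: F_2 = 10^(2.23/10) = 1.671, G_2 = 10^(16.7/10) = 46.77
  Stage 3: F_3 = 10^(2.74/10) = 1.879, G_3 = 10^(12.5/10) = 17.78
  Stage 4: F_4 = 10^(7.66/10) = 5.834, G_4 = 10^(12.9/10) = 19.50
Friis cascade:
  F = 1.648 + (1.671 − 1)/0.6067 + (1.879 − 1)/28.38 + (5.834 − 1)/504.7 = 2.795
NF = 10 log₁₀(2.795) = 4.46 dB

4.46 dB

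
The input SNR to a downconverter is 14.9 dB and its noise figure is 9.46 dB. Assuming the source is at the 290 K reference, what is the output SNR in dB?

5.44 dB

By definition F = SNR_in/SNR_out, so in dB: SNR_out = SNR_in − NF
SNR_out = 14.9 − 9.46 = 5.44 dB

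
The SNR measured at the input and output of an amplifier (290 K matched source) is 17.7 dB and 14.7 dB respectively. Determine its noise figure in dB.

3.0 dB

NF (dB) = SNR_in(dB) − SNR_out(dB) when the source is at T₀
NF = 17.7 − 14.7 = 3.0 dB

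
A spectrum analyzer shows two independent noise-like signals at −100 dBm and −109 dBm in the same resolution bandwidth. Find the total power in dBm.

Convert to linear, add, convert back:
P₁ = 1.00×10⁻¹³ W, P₂ = 1.26×10⁻¹⁴ W
P_tot = 1.13×10⁻¹³ W → 10 log₁₀(P_tot / 10⁻³) = −99.5 dBm

−99.5 dBm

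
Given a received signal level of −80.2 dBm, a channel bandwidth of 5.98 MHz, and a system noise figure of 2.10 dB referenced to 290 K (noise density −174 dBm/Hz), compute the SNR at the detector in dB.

Noise floor: N = −174 + 10 log₁₀(B) + NF
10 log₁₀(5.98×10⁶) = 67.77 dB
N = −174 + 67.77 + 2.10 = −104.13 dBm
SNR = P_sig − N = −80.2 − (−104.13) = 23.93 dB → 23.9 dB

23.9 dB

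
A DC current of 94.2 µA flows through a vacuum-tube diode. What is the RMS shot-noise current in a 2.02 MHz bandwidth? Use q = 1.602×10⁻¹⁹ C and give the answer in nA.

7.81 nA

I_n = √(2qI·B)
2qI·B = 2 × 1.602×10⁻¹⁹ × 9.42×10⁻⁵ × 2.02×10⁶ = 6.10×10⁻¹⁷ A²
I_n = √(6.10×10⁻¹⁷) = 7.81×10⁻⁹ A = 7.81 nA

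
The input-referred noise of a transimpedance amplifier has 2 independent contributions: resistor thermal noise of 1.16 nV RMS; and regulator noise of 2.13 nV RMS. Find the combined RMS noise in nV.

Uncorrelated sources add in power (mean-square): V_tot = √(ΣV_i²)
V_tot = √[(1.16×10⁻⁹)² + (2.13×10⁻⁹)²] = 2.43×10⁻⁹ V = 2.43 nV

2.43 nV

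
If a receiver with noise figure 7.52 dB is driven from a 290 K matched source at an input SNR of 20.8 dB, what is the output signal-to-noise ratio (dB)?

By definition F = SNR_in/SNR_out, so in dB: SNR_out = SNR_in − NF
SNR_out = 20.8 − 7.52 = 13.28 dB

13.28 dB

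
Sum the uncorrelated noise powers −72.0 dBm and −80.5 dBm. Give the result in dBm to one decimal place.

−71.4 dBm

Convert to linear, add, convert back:
P₁ = 6.31×10⁻¹¹ W, P₂ = 8.91×10⁻¹² W
P_tot = 7.20×10⁻¹¹ W → 10 log₁₀(P_tot / 10⁻³) = −71.4 dBm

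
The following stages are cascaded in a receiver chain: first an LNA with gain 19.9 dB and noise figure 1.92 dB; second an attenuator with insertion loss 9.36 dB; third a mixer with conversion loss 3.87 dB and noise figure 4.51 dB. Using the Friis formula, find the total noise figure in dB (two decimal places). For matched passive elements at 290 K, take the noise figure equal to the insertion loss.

2.54 dB

Convert to linear (a loss of L dB is a gain of −L dB): F_i = 10^(NF_i/10), G_i = 10^(G_i,dB/10)
  Stage 1: F_1 = 10^(1.92/10) = 1.556, G_1 = 10^(19.9/10) = 97.72
  Stage 2: F_2 = 10^(9.36/10) = 8.630, G_2 = 10^(−9.36/10) = 0.1159
  Stage 3: F_3 = 10^(4.51/10) = 2.825, G_3 = 10^(−3.87/10) = 0.4102
Friis cascade:
  F = 1.556 + (8.630 − 1)/97.72 + (2.825 − 1)/11.32 = 1.795
NF = 10 log₁₀(1.795) = 2.54 dB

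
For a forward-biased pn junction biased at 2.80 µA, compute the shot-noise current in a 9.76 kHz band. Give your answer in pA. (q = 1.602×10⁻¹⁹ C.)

93.6 pA

I_n = √(2qI·B)
2qI·B = 2 × 1.602×10⁻¹⁹ × 2.80×10⁻⁶ × 9.76×10³ = 8.76×10⁻²¹ A²
I_n = √(8.76×10⁻²¹) = 9.36×10⁻¹¹ A = 93.6 pA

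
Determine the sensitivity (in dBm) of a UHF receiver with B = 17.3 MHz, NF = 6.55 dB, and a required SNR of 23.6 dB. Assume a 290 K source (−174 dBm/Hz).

Sensitivity = −174 + 10 log₁₀(B) + NF + SNR_min
= −174 + 72.38 + 6.55 + 23.6
= −71.47 dBm → −71.5 dBm

−71.5 dBm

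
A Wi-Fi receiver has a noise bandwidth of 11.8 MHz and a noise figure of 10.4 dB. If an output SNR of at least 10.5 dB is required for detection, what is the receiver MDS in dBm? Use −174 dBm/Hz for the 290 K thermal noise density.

Sensitivity = −174 + 10 log₁₀(B) + NF + SNR_min
= −174 + 70.72 + 10.4 + 10.5
= −82.38 dBm → −82.4 dBm

−82.4 dBm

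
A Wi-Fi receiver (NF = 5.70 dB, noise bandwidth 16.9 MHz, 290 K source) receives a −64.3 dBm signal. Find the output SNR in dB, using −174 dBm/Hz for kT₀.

Noise floor: N = −174 + 10 log₁₀(B) + NF
10 log₁₀(1.69×10⁷) = 72.28 dB
N = −174 + 72.28 + 5.70 = −96.02 dBm
SNR = P_sig − N = −64.3 − (−96.02) = 31.72 dB → 31.7 dB

31.7 dB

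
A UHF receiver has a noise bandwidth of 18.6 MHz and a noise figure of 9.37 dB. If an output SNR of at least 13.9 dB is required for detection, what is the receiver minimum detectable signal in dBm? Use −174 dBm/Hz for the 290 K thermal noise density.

−78.0 dBm

Sensitivity = −174 + 10 log₁₀(B) + NF + SNR_min
= −174 + 72.7 + 9.37 + 13.9
= −78.03 dBm → −78.0 dBm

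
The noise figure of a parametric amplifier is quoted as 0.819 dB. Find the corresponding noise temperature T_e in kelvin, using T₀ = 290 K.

F = 10^(0.819/10) = 1.20754
T_e = (F − 1)·T₀ = (1.20754 − 1) × 290 = 60.2 K

60.2 K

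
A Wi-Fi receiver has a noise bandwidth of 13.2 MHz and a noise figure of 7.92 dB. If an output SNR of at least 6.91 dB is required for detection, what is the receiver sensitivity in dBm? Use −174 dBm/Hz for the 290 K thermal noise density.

−88.0 dBm

Sensitivity = −174 + 10 log₁₀(B) + NF + SNR_min
= −174 + 71.21 + 7.92 + 6.91
= −87.96 dBm → −88.0 dBm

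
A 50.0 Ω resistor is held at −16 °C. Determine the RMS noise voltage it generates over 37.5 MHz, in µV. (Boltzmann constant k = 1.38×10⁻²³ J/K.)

T = −16 °C + 273.15 = 257.15 K
V_n = √(4kTRB)
4kTRB = 4 × 1.38×10⁻²³ × 257.15 × 5.00×10¹ × 3.75×10⁷ = 2.66×10⁻¹¹ V²
V_n = √(2.66×10⁻¹¹) = 5.16×10⁻⁶ V = 5.16 µV

5.16 µV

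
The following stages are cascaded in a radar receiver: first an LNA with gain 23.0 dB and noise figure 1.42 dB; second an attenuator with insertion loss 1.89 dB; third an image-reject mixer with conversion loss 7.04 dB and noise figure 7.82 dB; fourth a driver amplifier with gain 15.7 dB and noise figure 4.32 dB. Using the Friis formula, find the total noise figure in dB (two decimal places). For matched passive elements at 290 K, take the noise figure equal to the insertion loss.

Convert to linear (a loss of L dB is a gain of −L dB): F_i = 10^(NF_i/10), G_i = 10^(G_i,dB/10)
  Stage 1: F_1 = 10^(1.42/10) = 1.387, G_1 = 10^(23.0/10) = 199.5
  Stage 2: F_2 = 10^(1.89/10) = 1.545, G_2 = 10^(−1.89/10) = 0.6471
  Stage 3: F_3 = 10^(7.82/10) = 6.053, G_3 = 10^(−7.04/10) = 0.1977
  Stage 4: F_4 = 10^(4.32/10) = 2.704, G_4 = 10^(15.7/10) = 37.15
Friis cascade:
  F = 1.387 + (1.545 − 1)/199.5 + (6.053 − 1)/129.1 + (2.704 − 1)/25.53 = 1.495
NF = 10 log₁₀(1.495) = 1.75 dB

1.75 dB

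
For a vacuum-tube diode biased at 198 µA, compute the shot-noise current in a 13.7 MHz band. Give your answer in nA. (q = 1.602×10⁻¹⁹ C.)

I_n = √(2qI·B)
2qI·B = 2 × 1.602×10⁻¹⁹ × 1.98×10⁻⁴ × 1.37×10⁷ = 8.69×10⁻¹⁶ A²
I_n = √(8.69×10⁻¹⁶) = 2.95×10⁻⁸ A = 29.5 nA

29.5 nA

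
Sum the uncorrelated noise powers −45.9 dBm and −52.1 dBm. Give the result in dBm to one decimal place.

−45.0 dBm

Convert to linear, add, convert back:
P₁ = 2.57×10⁻⁸ W, P₂ = 6.17×10⁻⁹ W
P_tot = 3.19×10⁻⁸ W → 10 log₁₀(P_tot / 10⁻³) = −45.0 dBm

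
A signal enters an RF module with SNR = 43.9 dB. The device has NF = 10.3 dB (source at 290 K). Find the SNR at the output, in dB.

By definition F = SNR_in/SNR_out, so in dB: SNR_out = SNR_in − NF
SNR_out = 43.9 − 10.3 = 33.6 dB

33.6 dB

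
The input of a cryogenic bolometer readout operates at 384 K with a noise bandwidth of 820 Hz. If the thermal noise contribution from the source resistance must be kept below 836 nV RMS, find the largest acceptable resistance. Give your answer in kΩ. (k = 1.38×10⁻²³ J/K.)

Johnson–Nyquist: V_n = √(4kTRB) ⇒ R = V_n² / (4kTB)
4kTB = 4 × 1.38×10⁻²³ × 384 × 8.20×10² = 1.74×10⁻¹⁷
R = (8.36×10⁻⁷)² / 1.74×10⁻¹⁷ = 4.02×10⁴ Ω = 40.2 kΩ

40.2 kΩ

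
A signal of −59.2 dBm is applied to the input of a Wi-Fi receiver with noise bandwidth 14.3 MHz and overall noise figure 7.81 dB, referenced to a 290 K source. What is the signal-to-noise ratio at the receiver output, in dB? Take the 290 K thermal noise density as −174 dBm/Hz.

Noise floor: N = −174 + 10 log₁₀(B) + NF
10 log₁₀(1.43×10⁷) = 71.55 dB
N = −174 + 71.55 + 7.81 = −94.64 dBm
SNR = P_sig − N = −59.2 − (−94.64) = 35.44 dB → 35.4 dB

35.4 dB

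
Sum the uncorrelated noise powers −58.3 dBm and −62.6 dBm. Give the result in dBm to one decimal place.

Convert to linear, add, convert back:
P₁ = 1.48×10⁻⁹ W, P₂ = 5.50×10⁻¹⁰ W
P_tot = 2.03×10⁻⁹ W → 10 log₁₀(P_tot / 10⁻³) = −56.9 dBm

−56.9 dBm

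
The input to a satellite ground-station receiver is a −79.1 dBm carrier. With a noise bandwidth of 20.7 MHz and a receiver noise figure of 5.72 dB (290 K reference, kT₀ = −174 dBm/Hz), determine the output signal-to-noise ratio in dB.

16.0 dB

Noise floor: N = −174 + 10 log₁₀(B) + NF
10 log₁₀(2.07×10⁷) = 73.16 dB
N = −174 + 73.16 + 5.72 = −95.12 dBm
SNR = P_sig − N = −79.1 − (−95.12) = 16.02 dB → 16.0 dB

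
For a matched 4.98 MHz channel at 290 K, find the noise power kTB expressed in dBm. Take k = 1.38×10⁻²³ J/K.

−107.0 dBm

P_n = kTB = 1.38×10⁻²³ × 290 × 4.98×10⁶ = 1.99×10⁻¹⁴ W
In dBm: 10 log₁₀(1.99×10⁻¹⁴ / 10⁻³) = −107.0 dBm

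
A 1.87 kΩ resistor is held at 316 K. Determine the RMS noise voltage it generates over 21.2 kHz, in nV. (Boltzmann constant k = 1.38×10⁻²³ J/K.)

V_n = √(4kTRB)
4kTRB = 4 × 1.38×10⁻²³ × 316 × 1.87×10³ × 2.12×10⁴ = 6.92×10⁻¹³ V²
V_n = √(6.92×10⁻¹³) = 8.32×10⁻⁷ V = 832 nV

832 nV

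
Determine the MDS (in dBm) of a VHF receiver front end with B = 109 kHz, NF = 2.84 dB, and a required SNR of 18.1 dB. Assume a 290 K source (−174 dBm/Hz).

−102.7 dBm

Sensitivity = −174 + 10 log₁₀(B) + NF + SNR_min
= −174 + 50.37 + 2.84 + 18.1
= −102.69 dBm → −102.7 dBm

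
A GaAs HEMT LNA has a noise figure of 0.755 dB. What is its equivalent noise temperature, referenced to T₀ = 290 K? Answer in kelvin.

F = 10^(0.755/10) = 1.18987
T_e = (F − 1)·T₀ = (1.18987 − 1) × 290 = 55.1 K

55.1 K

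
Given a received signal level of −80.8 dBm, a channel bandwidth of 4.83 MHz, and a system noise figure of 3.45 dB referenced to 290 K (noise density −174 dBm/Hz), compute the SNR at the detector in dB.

Noise floor: N = −174 + 10 log₁₀(B) + NF
10 log₁₀(4.83×10⁶) = 66.84 dB
N = −174 + 66.84 + 3.45 = −103.71 dBm
SNR = P_sig − N = −80.8 − (−103.71) = 22.91 dB → 22.9 dB

22.9 dB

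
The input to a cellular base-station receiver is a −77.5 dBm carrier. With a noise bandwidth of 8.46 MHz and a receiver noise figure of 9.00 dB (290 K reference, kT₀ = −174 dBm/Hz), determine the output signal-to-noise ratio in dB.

Noise floor: N = −174 + 10 log₁₀(B) + NF
10 log₁₀(8.46×10⁶) = 69.27 dB
N = −174 + 69.27 + 9.00 = −95.73 dBm
SNR = P_sig − N = −77.5 − (−95.73) = 18.23 dB → 18.2 dB

18.2 dB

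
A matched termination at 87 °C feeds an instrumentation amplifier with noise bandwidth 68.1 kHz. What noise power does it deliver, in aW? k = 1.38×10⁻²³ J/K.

T = 87 °C + 273.15 = 360.15 K
P_n = kTB = 1.38×10⁻²³ × 360.15 × 6.81×10⁴ = 3.38×10⁻¹⁶ W = 338 aW

338 aW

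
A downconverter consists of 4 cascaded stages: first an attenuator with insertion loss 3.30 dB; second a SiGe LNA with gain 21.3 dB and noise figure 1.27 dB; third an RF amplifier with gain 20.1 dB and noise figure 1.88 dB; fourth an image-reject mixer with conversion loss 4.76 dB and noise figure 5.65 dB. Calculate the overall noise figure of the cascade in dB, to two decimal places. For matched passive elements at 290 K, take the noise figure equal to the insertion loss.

4.58 dB

Convert to linear (a loss of L dB is a gain of −L dB): F_i = 10^(NF_i/10), G_i = 10^(G_i,dB/10)
  Stage 1: F_1 = 10^(3.30/10) = 2.138, G_1 = 10^(−3.30/10) = 0.4677
  Stage 2: F_2 = 10^(1.27/10) = 1.340, G_2 = 10^(21.3/10) = 134.9
  Stage 3: F_3 = 10^(1.88/10) = 1.542, G_3 = 10^(20.1/10) = 102.3
  Stage 4: F_4 = 10^(5.65/10) = 3.673, G_4 = 10^(−4.76/10) = 0.3342
Friis cascade:
  F = 2.138 + (1.340 − 1)/0.4677 + (1.542 − 1)/63.10 + (3.673 − 1)/6457 = 2.873
NF = 10 log₁₀(2.873) = 4.58 dB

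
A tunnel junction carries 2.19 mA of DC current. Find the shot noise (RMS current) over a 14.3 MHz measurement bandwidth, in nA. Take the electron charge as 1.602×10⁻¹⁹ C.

I_n = √(2qI·B)
2qI·B = 2 × 1.602×10⁻¹⁹ × 2.19×10⁻³ × 1.43×10⁷ = 1.00×10⁻¹⁴ A²
I_n = √(1.00×10⁻¹⁴) = 1.00×10⁻⁷ A = 100 nA

100 nA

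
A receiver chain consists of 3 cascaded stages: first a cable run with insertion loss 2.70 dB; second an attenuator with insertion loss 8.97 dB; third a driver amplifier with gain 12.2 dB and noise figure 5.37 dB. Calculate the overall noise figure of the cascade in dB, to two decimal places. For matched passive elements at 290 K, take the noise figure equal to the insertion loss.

Convert to linear (a loss of L dB is a gain of −L dB): F_i = 10^(NF_i/10), G_i = 10^(G_i,dB/10)
  Stage 1: F_1 = 10^(2.70/10) = 1.862, G_1 = 10^(−2.70/10) = 0.5370
  Stage 2: F_2 = 10^(8.97/10) = 7.889, G_2 = 10^(−8.97/10) = 0.1268
  Stage 3: F_3 = 10^(5.37/10) = 3.443, G_3 = 10^(12.2/10) = 16.60
Friis cascade:
  F = 1.862 + (7.889 − 1)/0.5370 + (3.443 − 1)/0.06808 = 50.58
NF = 10 log₁₀(50.58) = 17.04 dB

17.04 dB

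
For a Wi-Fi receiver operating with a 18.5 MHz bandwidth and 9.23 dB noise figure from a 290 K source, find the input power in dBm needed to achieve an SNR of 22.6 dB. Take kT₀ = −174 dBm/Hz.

−69.5 dBm

Sensitivity = −174 + 10 log₁₀(B) + NF + SNR_min
= −174 + 72.67 + 9.23 + 22.6
= −69.50 dBm → −69.5 dBm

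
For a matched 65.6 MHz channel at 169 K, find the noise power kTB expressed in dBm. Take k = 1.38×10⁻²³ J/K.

P_n = kTB = 1.38×10⁻²³ × 169 × 6.56×10⁷ = 1.53×10⁻¹³ W
In dBm: 10 log₁₀(1.53×10⁻¹³ / 10⁻³) = −98.2 dBm

−98.2 dBm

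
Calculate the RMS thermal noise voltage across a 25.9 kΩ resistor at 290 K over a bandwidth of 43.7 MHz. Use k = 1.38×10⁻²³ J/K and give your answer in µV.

135 µV

V_n = √(4kTRB)
4kTRB = 4 × 1.38×10⁻²³ × 290 × 2.59×10⁴ × 4.37×10⁷ = 1.81×10⁻⁸ V²
V_n = √(1.81×10⁻⁸) = 1.35×10⁻⁴ V = 135 µV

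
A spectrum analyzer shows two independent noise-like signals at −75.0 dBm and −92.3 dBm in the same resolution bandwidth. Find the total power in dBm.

−74.9 dBm

Convert to linear, add, convert back:
P₁ = 3.16×10⁻¹¹ W, P₂ = 5.89×10⁻¹³ W
P_tot = 3.22×10⁻¹¹ W → 10 log₁₀(P_tot / 10⁻³) = −74.9 dBm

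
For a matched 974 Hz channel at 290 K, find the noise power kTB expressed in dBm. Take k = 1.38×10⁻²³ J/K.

−144.1 dBm

P_n = kTB = 1.38×10⁻²³ × 290 × 9.74×10² = 3.90×10⁻¹⁸ W
In dBm: 10 log₁₀(3.90×10⁻¹⁸ / 10⁻³) = −144.1 dBm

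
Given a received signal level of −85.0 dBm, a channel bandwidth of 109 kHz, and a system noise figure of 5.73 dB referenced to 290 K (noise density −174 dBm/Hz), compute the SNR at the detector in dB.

32.9 dB

Noise floor: N = −174 + 10 log₁₀(B) + NF
10 log₁₀(1.09×10⁵) = 50.37 dB
N = −174 + 50.37 + 5.73 = −117.90 dBm
SNR = P_sig − N = −85.0 − (−117.90) = 32.90 dB → 32.9 dB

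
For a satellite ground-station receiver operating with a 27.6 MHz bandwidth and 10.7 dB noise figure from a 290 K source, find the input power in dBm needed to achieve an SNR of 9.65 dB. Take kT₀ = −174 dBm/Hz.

Sensitivity = −174 + 10 log₁₀(B) + NF + SNR_min
= −174 + 74.41 + 10.7 + 9.65
= −79.24 dBm → −79.2 dBm

−79.2 dBm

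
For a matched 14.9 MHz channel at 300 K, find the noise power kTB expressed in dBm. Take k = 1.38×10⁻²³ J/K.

−102.1 dBm

P_n = kTB = 1.38×10⁻²³ × 300 × 1.49×10⁷ = 6.17×10⁻¹⁴ W
In dBm: 10 log₁₀(6.17×10⁻¹⁴ / 10⁻³) = −102.1 dBm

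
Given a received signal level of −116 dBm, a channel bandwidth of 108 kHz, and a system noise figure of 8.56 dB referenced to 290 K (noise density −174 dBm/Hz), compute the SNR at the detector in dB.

−0.9 dB

Noise floor: N = −174 + 10 log₁₀(B) + NF
10 log₁₀(1.08×10⁵) = 50.33 dB
N = −174 + 50.33 + 8.56 = −115.11 dBm
SNR = P_sig − N = −116 − (−115.11) = −0.89 dB → −0.9 dB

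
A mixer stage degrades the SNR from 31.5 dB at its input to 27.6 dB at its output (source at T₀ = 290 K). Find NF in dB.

3.9 dB

NF (dB) = SNR_in(dB) − SNR_out(dB) when the source is at T₀
NF = 31.5 − 27.6 = 3.9 dB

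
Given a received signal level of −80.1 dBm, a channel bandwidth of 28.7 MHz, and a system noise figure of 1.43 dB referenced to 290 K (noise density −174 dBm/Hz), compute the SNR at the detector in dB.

17.9 dB

Noise floor: N = −174 + 10 log₁₀(B) + NF
10 log₁₀(2.87×10⁷) = 74.58 dB
N = −174 + 74.58 + 1.43 = −97.99 dBm
SNR = P_sig − N = −80.1 − (−97.99) = 17.89 dB → 17.9 dB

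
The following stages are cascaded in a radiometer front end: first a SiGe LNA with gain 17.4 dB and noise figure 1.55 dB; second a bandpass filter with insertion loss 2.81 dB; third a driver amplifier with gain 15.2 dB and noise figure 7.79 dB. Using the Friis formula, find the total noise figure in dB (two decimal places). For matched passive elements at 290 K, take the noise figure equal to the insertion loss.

Convert to linear (a loss of L dB is a gain of −L dB): F_i = 10^(NF_i/10), G_i = 10^(G_i,dB/10)
  Stage 1: F_1 = 10^(1.55/10) = 1.429, G_1 = 10^(17.4/10) = 54.95
  Stage 2: F_2 = 10^(2.81/10) = 1.910, G_2 = 10^(−2.81/10) = 0.5236
  Stage 3: F_3 = 10^(7.79/10) = 6.012, G_3 = 10^(15.2/10) = 33.11
Friis cascade:
  F = 1.429 + (1.910 − 1)/54.95 + (6.012 − 1)/28.77 = 1.620
NF = 10 log₁₀(1.620) = 2.09 dB

2.09 dB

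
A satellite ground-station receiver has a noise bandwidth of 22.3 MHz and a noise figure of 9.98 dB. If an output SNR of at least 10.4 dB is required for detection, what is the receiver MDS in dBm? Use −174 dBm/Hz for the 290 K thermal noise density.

−80.1 dBm

Sensitivity = −174 + 10 log₁₀(B) + NF + SNR_min
= −174 + 73.48 + 9.98 + 10.4
= −80.14 dBm → −80.1 dBm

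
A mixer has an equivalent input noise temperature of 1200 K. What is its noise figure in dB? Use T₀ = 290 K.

F = 1 + T_e/T₀ = 1 + 1200/290 = 5.13793
NF = 10 log₁₀(5.13793) = 7.11 dB

7.11 dB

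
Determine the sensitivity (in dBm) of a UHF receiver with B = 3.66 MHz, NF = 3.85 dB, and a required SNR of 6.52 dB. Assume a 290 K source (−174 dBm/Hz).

Sensitivity = −174 + 10 log₁₀(B) + NF + SNR_min
= −174 + 65.63 + 3.85 + 6.52
= −98.00 dBm → −98.0 dBm

−98.0 dBm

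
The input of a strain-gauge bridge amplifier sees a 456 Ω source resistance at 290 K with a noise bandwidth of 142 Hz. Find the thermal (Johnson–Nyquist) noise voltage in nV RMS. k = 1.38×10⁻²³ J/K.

32.2 nV

V_n = √(4kTRB)
4kTRB = 4 × 1.38×10⁻²³ × 290 × 4.56×10² × 1.42×10² = 1.04×10⁻¹⁵ V²
V_n = √(1.04×10⁻¹⁵) = 3.22×10⁻⁸ V = 32.2 nV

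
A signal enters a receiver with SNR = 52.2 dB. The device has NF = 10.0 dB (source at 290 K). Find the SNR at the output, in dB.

By definition F = SNR_in/SNR_out, so in dB: SNR_out = SNR_in − NF
SNR_out = 52.2 − 10.0 = 42.2 dB

42.2 dB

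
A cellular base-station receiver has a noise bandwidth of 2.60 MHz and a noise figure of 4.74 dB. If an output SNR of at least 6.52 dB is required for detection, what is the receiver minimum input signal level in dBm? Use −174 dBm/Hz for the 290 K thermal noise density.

Sensitivity = −174 + 10 log₁₀(B) + NF + SNR_min
= −174 + 64.15 + 4.74 + 6.52
= −98.59 dBm → −98.6 dBm

−98.6 dBm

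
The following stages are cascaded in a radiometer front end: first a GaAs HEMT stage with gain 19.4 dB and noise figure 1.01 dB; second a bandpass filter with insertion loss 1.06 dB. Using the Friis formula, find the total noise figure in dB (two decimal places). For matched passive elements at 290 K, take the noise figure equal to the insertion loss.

Convert to linear (a loss of L dB is a gain of −L dB): F_i = 10^(NF_i/10), G_i = 10^(G_i,dB/10)
  Stage 1: F_1 = 10^(1.01/10) = 1.262, G_1 = 10^(19.4/10) = 87.10
  Stage 2: F_2 = 10^(1.06/10) = 1.276, G_2 = 10^(−1.06/10) = 0.7834
Friis cascade:
  F = 1.262 + (1.276 − 1)/87.10 = 1.265
NF = 10 log₁₀(1.265) = 1.02 dB

1.02 dB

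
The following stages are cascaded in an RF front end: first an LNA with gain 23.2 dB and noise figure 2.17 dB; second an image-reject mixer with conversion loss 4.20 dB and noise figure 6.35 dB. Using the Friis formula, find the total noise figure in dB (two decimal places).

Convert to linear (a loss of L dB is a gain of −L dB): F_i = 10^(NF_i/10), G_i = 10^(G_i,dB/10)
  Stage 1: F_1 = 10^(2.17/10) = 1.648, G_1 = 10^(23.2/10) = 208.9
  Stage 2: F_2 = 10^(6.35/10) = 4.315, G_2 = 10^(−4.20/10) = 0.3802
Friis cascade:
  F = 1.648 + (4.315 − 1)/208.9 = 1.664
NF = 10 log₁₀(1.664) = 2.21 dB

2.21 dB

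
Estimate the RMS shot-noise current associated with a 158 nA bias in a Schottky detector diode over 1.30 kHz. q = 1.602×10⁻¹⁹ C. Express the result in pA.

I_n = √(2qI·B)
2qI·B = 2 × 1.602×10⁻¹⁹ × 1.58×10⁻⁷ × 1.30×10³ = 6.58×10⁻²³ A²
I_n = √(6.58×10⁻²³) = 8.11×10⁻¹² A = 8.11 pA

8.11 pA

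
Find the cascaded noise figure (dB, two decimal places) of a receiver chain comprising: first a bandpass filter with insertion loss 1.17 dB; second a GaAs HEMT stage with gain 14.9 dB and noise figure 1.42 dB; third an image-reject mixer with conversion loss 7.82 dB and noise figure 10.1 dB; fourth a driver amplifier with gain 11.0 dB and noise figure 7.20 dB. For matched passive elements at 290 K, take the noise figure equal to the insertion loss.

Convert to linear (a loss of L dB is a gain of −L dB): F_i = 10^(NF_i/10), G_i = 10^(G_i,dB/10)
  Stage 1: F_1 = 10^(1.17/10) = 1.309, G_1 = 10^(−1.17/10) = 0.7638
  Stage 2: F_2 = 10^(1.42/10) = 1.387, G_2 = 10^(14.9/10) = 30.90
  Stage 3: F_3 = 10^(10.1/10) = 10.23, G_3 = 10^(−7.82/10) = 0.1652
  Stage 4: F_4 = 10^(7.20/10) = 5.248, G_4 = 10^(11.0/10) = 12.59
Friis cascade:
  F = 1.309 + (1.387 − 1)/0.7638 + (10.23 − 1)/23.60 + (5.248 − 1)/3.899 = 3.296
NF = 10 log₁₀(3.296) = 5.18 dB

5.18 dB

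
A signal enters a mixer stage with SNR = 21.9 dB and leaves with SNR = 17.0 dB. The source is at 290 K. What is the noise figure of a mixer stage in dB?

4.9 dB

NF (dB) = SNR_in(dB) − SNR_out(dB) when the source is at T₀
NF = 21.9 − 17.0 = 4.9 dB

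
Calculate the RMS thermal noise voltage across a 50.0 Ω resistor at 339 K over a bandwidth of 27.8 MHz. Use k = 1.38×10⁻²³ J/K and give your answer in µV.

5.10 µV

V_n = √(4kTRB)
4kTRB = 4 × 1.38×10⁻²³ × 339 × 5.00×10¹ × 2.78×10⁷ = 2.60×10⁻¹¹ V²
V_n = √(2.60×10⁻¹¹) = 5.10×10⁻⁶ V = 5.10 µV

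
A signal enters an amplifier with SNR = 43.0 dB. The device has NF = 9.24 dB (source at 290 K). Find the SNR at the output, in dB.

By definition F = SNR_in/SNR_out, so in dB: SNR_out = SNR_in − NF
SNR_out = 43.0 − 9.24 = 33.76 dB

33.76 dB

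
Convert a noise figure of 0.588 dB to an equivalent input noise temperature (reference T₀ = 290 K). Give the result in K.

42.0 K

F = 10^(0.588/10) = 1.14499
T_e = (F − 1)·T₀ = (1.14499 − 1) × 290 = 42.0 K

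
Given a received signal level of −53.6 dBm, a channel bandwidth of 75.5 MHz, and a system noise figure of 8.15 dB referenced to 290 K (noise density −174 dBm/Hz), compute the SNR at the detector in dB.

33.5 dB

Noise floor: N = −174 + 10 log₁₀(B) + NF
10 log₁₀(7.55×10⁷) = 78.78 dB
N = −174 + 78.78 + 8.15 = −87.07 dBm
SNR = P_sig − N = −53.6 − (−87.07) = 33.47 dB → 33.5 dB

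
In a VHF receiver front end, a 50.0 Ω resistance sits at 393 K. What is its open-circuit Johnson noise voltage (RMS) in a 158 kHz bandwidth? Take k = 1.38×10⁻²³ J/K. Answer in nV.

414 nV

V_n = √(4kTRB)
4kTRB = 4 × 1.38×10⁻²³ × 393 × 5.00×10¹ × 1.58×10⁵ = 1.71×10⁻¹³ V²
V_n = √(1.71×10⁻¹³) = 4.14×10⁻⁷ V = 414 nV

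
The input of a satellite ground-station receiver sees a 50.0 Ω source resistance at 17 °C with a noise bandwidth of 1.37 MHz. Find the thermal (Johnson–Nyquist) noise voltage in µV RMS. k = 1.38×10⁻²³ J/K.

1.05 µV

T = 17 °C + 273.15 = 290.15 K
V_n = √(4kTRB)
4kTRB = 4 × 1.38×10⁻²³ × 290.15 × 5.00×10¹ × 1.37×10⁶ = 1.10×10⁻¹² V²
V_n = √(1.10×10⁻¹²) = 1.05×10⁻⁶ V = 1.05 µV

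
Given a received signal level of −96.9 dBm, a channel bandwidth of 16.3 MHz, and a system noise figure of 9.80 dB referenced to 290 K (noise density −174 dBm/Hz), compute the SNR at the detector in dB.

Noise floor: N = −174 + 10 log₁₀(B) + NF
10 log₁₀(1.63×10⁷) = 72.12 dB
N = −174 + 72.12 + 9.80 = −92.08 dBm
SNR = P_sig − N = −96.9 − (−92.08) = −4.82 dB → −4.8 dB

−4.8 dB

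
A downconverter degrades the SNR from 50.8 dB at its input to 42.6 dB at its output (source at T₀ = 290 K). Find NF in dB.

NF (dB) = SNR_in(dB) − SNR_out(dB) when the source is at T₀
NF = 50.8 − 42.6 = 8.2 dB

8.2 dB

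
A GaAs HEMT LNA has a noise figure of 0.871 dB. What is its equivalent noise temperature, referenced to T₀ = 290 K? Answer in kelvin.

F = 10^(0.871/10) = 1.22208
T_e = (F − 1)·T₀ = (1.22208 − 1) × 290 = 64.4 K

64.4 K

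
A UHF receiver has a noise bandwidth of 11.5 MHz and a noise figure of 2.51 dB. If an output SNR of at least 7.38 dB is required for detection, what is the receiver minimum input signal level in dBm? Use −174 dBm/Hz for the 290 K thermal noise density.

Sensitivity = −174 + 10 log₁₀(B) + NF + SNR_min
= −174 + 70.61 + 2.51 + 7.38
= −93.50 dBm → −93.5 dBm

−93.5 dBm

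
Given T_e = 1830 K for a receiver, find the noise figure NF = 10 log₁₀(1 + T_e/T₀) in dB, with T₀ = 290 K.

8.64 dB

F = 1 + T_e/T₀ = 1 + 1830/290 = 7.31034
NF = 10 log₁₀(7.31034) = 8.64 dB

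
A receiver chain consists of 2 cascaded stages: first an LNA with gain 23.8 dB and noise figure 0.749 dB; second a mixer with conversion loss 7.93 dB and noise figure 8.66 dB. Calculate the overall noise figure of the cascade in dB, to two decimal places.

0.84 dB

Convert to linear (a loss of L dB is a gain of −L dB): F_i = 10^(NF_i/10), G_i = 10^(G_i,dB/10)
  Stage 1: F_1 = 10^(0.749/10) = 1.188, G_1 = 10^(23.8/10) = 239.9
  Stage 2: F_2 = 10^(8.66/10) = 7.345, G_2 = 10^(−7.93/10) = 0.1611
Friis cascade:
  F = 1.188 + (7.345 − 1)/239.9 = 1.215
NF = 10 log₁₀(1.215) = 0.84 dB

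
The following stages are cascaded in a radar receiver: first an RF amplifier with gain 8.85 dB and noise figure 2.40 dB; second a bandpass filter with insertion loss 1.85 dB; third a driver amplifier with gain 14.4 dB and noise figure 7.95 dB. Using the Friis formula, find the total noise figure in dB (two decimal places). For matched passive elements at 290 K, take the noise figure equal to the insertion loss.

Convert to linear (a loss of L dB is a gain of −L dB): F_i = 10^(NF_i/10), G_i = 10^(G_i,dB/10)
  Stage 1: F_1 = 10^(2.40/10) = 1.738, G_1 = 10^(8.85/10) = 7.674
  Stage 2: F_2 = 10^(1.85/10) = 1.531, G_2 = 10^(−1.85/10) = 0.6531
  Stage 3: F_3 = 10^(7.95/10) = 6.237, G_3 = 10^(14.4/10) = 27.54
Friis cascade:
  F = 1.738 + (1.531 − 1)/7.674 + (6.237 − 1)/5.012 = 2.852
NF = 10 log₁₀(2.852) = 4.55 dB

4.55 dB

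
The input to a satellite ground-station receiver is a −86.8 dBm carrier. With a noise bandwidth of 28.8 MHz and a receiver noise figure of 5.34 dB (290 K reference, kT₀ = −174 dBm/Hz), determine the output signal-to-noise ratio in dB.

7.3 dB

Noise floor: N = −174 + 10 log₁₀(B) + NF
10 log₁₀(2.88×10⁷) = 74.59 dB
N = −174 + 74.59 + 5.34 = −94.07 dBm
SNR = P_sig − N = −86.8 − (−94.07) = 7.27 dB → 7.3 dB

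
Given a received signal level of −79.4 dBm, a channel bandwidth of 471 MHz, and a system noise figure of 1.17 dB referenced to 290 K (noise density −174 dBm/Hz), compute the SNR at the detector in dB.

6.7 dB

Noise floor: N = −174 + 10 log₁₀(B) + NF
10 log₁₀(4.71×10⁸) = 86.73 dB
N = −174 + 86.73 + 1.17 = −86.10 dBm
SNR = P_sig − N = −79.4 − (−86.10) = 6.70 dB → 6.7 dB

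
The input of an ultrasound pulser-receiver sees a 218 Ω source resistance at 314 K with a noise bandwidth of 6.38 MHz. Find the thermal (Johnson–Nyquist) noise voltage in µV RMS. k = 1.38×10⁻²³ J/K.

V_n = √(4kTRB)
4kTRB = 4 × 1.38×10⁻²³ × 314 × 2.18×10² × 6.38×10⁶ = 2.41×10⁻¹¹ V²
V_n = √(2.41×10⁻¹¹) = 4.91×10⁻⁶ V = 4.91 µV

4.91 µV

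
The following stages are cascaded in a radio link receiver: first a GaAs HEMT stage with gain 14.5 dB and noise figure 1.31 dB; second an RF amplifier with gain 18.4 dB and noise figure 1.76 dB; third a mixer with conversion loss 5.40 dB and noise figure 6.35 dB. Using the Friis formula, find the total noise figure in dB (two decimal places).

1.37 dB

Convert to linear (a loss of L dB is a gain of −L dB): F_i = 10^(NF_i/10), G_i = 10^(G_i,dB/10)
  Stage 1: F_1 = 10^(1.31/10) = 1.352, G_1 = 10^(14.5/10) = 28.18
  Stage 2: F_2 = 10^(1.76/10) = 1.500, G_2 = 10^(18.4/10) = 69.18
  Stage 3: F_3 = 10^(6.35/10) = 4.315, G_3 = 10^(−5.40/10) = 0.2884
Friis cascade:
  F = 1.352 + (1.500 − 1)/28.18 + (4.315 − 1)/1950 = 1.372
NF = 10 log₁₀(1.372) = 1.37 dB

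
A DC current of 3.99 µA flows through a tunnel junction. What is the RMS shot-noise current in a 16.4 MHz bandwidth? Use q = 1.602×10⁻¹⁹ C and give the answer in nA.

I_n = √(2qI·B)
2qI·B = 2 × 1.602×10⁻¹⁹ × 3.99×10⁻⁶ × 1.64×10⁷ = 2.10×10⁻¹⁷ A²
I_n = √(2.10×10⁻¹⁷) = 4.58×10⁻⁹ A = 4.58 nA

4.58 nA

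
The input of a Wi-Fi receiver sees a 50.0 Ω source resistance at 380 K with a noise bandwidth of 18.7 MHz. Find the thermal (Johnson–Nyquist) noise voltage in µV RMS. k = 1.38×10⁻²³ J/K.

V_n = √(4kTRB)
4kTRB = 4 × 1.38×10⁻²³ × 380 × 5.00×10¹ × 1.87×10⁷ = 1.96×10⁻¹¹ V²
V_n = √(1.96×10⁻¹¹) = 4.43×10⁻⁶ V = 4.43 µV

4.43 µV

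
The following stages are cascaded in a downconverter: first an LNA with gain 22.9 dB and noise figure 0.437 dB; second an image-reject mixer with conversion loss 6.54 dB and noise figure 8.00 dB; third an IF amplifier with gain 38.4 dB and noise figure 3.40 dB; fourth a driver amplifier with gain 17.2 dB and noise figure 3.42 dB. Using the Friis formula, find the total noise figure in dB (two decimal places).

Convert to linear (a loss of L dB is a gain of −L dB): F_i = 10^(NF_i/10), G_i = 10^(G_i,dB/10)
  Stage 1: F_1 = 10^(0.437/10) = 1.106, G_1 = 10^(22.9/10) = 195.0
  Stage 2: F_2 = 10^(8.00/10) = 6.310, G_2 = 10^(−6.54/10) = 0.2218
  Stage 3: F_3 = 10^(3.40/10) = 2.188, G_3 = 10^(38.4/10) = 6918
  Stage 4: F_4 = 10^(3.42/10) = 2.198, G_4 = 10^(17.2/10) = 52.48
Friis cascade:
  F = 1.106 + (6.310 − 1)/195.0 + (2.188 − 1)/43.25 + (2.198 − 1)/2.992×10⁵ = 1.161
NF = 10 log₁₀(1.161) = 0.65 dB

0.65 dB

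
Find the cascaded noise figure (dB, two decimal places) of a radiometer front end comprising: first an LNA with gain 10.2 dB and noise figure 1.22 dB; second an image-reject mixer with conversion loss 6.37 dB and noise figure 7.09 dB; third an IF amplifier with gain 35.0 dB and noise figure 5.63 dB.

Convert to linear (a loss of L dB is a gain of −L dB): F_i = 10^(NF_i/10), G_i = 10^(G_i,dB/10)
  Stage 1: F_1 = 10^(1.22/10) = 1.324, G_1 = 10^(10.2/10) = 10.47
  Stage 2: F_2 = 10^(7.09/10) = 5.117, G_2 = 10^(−6.37/10) = 0.2307
  Stage 3: F_3 = 10^(5.63/10) = 3.656, G_3 = 10^(35.0/10) = 3162
Friis cascade:
  F = 1.324 + (5.117 − 1)/10.47 + (3.656 − 1)/2.415 = 2.817
NF = 10 log₁₀(2.817) = 4.50 dB

4.50 dB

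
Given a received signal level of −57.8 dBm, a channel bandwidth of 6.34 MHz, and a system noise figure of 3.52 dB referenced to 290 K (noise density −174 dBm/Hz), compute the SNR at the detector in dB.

44.7 dB

Noise floor: N = −174 + 10 log₁₀(B) + NF
10 log₁₀(6.34×10⁶) = 68.02 dB
N = −174 + 68.02 + 3.52 = −102.46 dBm
SNR = P_sig − N = −57.8 − (−102.46) = 44.66 dB → 44.7 dB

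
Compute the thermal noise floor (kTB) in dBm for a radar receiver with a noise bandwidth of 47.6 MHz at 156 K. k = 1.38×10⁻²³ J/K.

P_n = kTB = 1.38×10⁻²³ × 156 × 4.76×10⁷ = 1.02×10⁻¹³ W
In dBm: 10 log₁₀(1.02×10⁻¹³ / 10⁻³) = −99.9 dBm

−99.9 dBm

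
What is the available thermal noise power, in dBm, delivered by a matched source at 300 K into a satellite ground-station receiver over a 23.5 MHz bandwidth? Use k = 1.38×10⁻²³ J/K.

P_n = kTB = 1.38×10⁻²³ × 300 × 2.35×10⁷ = 9.73×10⁻¹⁴ W
In dBm: 10 log₁₀(9.73×10⁻¹⁴ / 10⁻³) = −100.1 dBm

−100.1 dBm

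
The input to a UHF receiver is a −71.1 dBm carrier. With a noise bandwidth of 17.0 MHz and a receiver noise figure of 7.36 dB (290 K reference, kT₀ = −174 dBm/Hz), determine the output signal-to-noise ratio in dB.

23.2 dB

Noise floor: N = −174 + 10 log₁₀(B) + NF
10 log₁₀(1.70×10⁷) = 72.3 dB
N = −174 + 72.3 + 7.36 = −94.34 dBm
SNR = P_sig − N = −71.1 − (−94.34) = 23.24 dB → 23.2 dB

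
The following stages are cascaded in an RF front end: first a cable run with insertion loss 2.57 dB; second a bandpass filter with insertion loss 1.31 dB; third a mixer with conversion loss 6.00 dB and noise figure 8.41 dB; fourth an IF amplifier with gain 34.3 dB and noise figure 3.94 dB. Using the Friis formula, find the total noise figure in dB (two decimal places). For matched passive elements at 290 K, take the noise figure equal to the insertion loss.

14.96 dB

Convert to linear (a loss of L dB is a gain of −L dB): F_i = 10^(NF_i/10), G_i = 10^(G_i,dB/10)
  Stage 1: F_1 = 10^(2.57/10) = 1.807, G_1 = 10^(−2.57/10) = 0.5534
  Stage 2: F_2 = 10^(1.31/10) = 1.352, G_2 = 10^(−1.31/10) = 0.7396
  Stage 3: F_3 = 10^(8.41/10) = 6.934, G_3 = 10^(−6.00/10) = 0.2512
  Stage 4: F_4 = 10^(3.94/10) = 2.477, G_4 = 10^(34.3/10) = 2692
Friis cascade:
  F = 1.807 + (1.352 − 1)/0.5534 + (6.934 − 1)/0.4093 + (2.477 − 1)/0.1028 = 31.31
NF = 10 log₁₀(31.31) = 14.96 dB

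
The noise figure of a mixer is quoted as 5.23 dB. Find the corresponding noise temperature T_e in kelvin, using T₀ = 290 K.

F = 10^(5.23/10) = 3.33426
T_e = (F − 1)·T₀ = (3.33426 − 1) × 290 = 677 K

677 K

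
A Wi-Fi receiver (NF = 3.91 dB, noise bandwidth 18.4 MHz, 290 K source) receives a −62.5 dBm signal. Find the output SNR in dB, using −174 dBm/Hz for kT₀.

Noise floor: N = −174 + 10 log₁₀(B) + NF
10 log₁₀(1.84×10⁷) = 72.65 dB
N = −174 + 72.65 + 3.91 = −97.44 dBm
SNR = P_sig − N = −62.5 − (−97.44) = 34.94 dB → 34.9 dB

34.9 dB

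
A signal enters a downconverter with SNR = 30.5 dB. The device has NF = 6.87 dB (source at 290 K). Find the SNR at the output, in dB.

23.63 dB

By definition F = SNR_in/SNR_out, so in dB: SNR_out = SNR_in − NF
SNR_out = 30.5 − 6.87 = 23.63 dB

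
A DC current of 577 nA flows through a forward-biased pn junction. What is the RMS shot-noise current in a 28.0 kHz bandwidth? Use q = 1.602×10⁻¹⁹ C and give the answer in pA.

I_n = √(2qI·B)
2qI·B = 2 × 1.602×10⁻¹⁹ × 5.77×10⁻⁷ × 2.80×10⁴ = 5.18×10⁻²¹ A²
I_n = √(5.18×10⁻²¹) = 7.19×10⁻¹¹ A = 71.9 pA

71.9 pA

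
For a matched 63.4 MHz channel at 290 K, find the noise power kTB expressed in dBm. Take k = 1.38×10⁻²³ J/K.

P_n = kTB = 1.38×10⁻²³ × 290 × 6.34×10⁷ = 2.54×10⁻¹³ W
In dBm: 10 log₁₀(2.54×10⁻¹³ / 10⁻³) = −96.0 dBm

−96.0 dBm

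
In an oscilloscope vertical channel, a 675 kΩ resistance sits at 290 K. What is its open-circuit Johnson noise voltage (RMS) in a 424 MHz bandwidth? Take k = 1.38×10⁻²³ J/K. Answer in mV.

V_n = √(4kTRB)
4kTRB = 4 × 1.38×10⁻²³ × 290 × 6.75×10⁵ × 4.24×10⁸ = 4.58×10⁻⁶ V²
V_n = √(4.58×10⁻⁶) = 2.14×10⁻³ V = 2.14 mV

2.14 mV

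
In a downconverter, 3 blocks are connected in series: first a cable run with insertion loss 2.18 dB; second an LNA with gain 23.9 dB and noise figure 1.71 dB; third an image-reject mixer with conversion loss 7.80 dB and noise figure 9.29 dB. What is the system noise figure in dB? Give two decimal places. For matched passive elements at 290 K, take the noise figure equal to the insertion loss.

Convert to linear (a loss of L dB is a gain of −L dB): F_i = 10^(NF_i/10), G_i = 10^(G_i,dB/10)
  Stage 1: F_1 = 10^(2.18/10) = 1.652, G_1 = 10^(−2.18/10) = 0.6053
  Stage 2: F_2 = 10^(1.71/10) = 1.483, G_2 = 10^(23.9/10) = 245.5
  Stage 3: F_3 = 10^(9.29/10) = 8.492, G_3 = 10^(−7.80/10) = 0.1660
Friis cascade:
  F = 1.652 + (1.483 − 1)/0.6053 + (8.492 − 1)/148.6 = 2.499
NF = 10 log₁₀(2.499) = 3.98 dB

3.98 dB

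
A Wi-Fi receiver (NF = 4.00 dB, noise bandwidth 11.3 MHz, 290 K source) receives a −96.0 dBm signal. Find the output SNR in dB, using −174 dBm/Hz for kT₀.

3.5 dB

Noise floor: N = −174 + 10 log₁₀(B) + NF
10 log₁₀(1.13×10⁷) = 70.53 dB
N = −174 + 70.53 + 4.00 = −99.47 dBm
SNR = P_sig − N = −96.0 − (−99.47) = 3.47 dB → 3.5 dB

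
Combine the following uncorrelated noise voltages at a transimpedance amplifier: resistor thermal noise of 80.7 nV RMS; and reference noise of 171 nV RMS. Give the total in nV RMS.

189 nV

Uncorrelated sources add in power (mean-square): V_tot = √(ΣV_i²)
V_tot = √[(8.07×10⁻⁸)² + (1.71×10⁻⁷)²] = 1.89×10⁻⁷ V = 189 nV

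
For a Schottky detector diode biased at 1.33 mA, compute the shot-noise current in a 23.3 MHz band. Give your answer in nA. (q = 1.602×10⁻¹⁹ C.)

I_n = √(2qI·B)
2qI·B = 2 × 1.602×10⁻¹⁹ × 1.33×10⁻³ × 2.33×10⁷ = 9.93×10⁻¹⁵ A²
I_n = √(9.93×10⁻¹⁵) = 9.96×10⁻⁸ A = 99.6 nA

99.6 nA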